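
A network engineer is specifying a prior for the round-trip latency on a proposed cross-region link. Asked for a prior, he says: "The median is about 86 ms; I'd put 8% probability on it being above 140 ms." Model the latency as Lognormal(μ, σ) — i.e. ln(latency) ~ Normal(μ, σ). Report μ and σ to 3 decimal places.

If T ~ Lognormal(μ,σ) then ln T ~ Normal(μ,σ), so the p-quantile of ln T is μ + z_p·σ.
ln(86) = 4.454 and ln(140) = 4.942; z_{0.5} = 0, z_{0.92} = 1.405.
σ = (4.942 − 4.454)/(1.405 − (0)) = 0.347.
μ = 4.454 − (0)·0.347 = 4.454.

μ ≈ 4.454, σ ≈ 0.347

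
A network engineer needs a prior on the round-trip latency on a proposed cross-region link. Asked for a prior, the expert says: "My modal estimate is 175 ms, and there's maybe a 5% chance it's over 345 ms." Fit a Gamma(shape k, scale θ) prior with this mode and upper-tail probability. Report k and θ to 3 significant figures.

k ≈ 7.02, θ ≈ 29.1

Gamma(k,θ) with k>1 has mode (k−1)θ, so θ = 175/(k−1).
Need P(X < 345) = 0.95 with θ tied to k this way. Start at k = 2, θ = 175: P(X<345) ≈ 0.586.
Too low — raise k to concentrate. Iterating converges to k ≈ 7.02.
Then θ = 175/(7.02−1) ≈ 29.1.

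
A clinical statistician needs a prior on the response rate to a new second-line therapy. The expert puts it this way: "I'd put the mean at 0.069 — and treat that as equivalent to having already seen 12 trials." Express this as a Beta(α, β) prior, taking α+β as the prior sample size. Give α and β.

Under the effective-sample-size interpretation, Beta(α, β) has prior mean α/(α+β) and prior sample size α+β.
So α+β = 12 and α/(α+β) = 0.069, giving α = 0.069·12 = 0.828 and β = 12 − 0.828 = 11.172.

α = 0.828, β = 11.172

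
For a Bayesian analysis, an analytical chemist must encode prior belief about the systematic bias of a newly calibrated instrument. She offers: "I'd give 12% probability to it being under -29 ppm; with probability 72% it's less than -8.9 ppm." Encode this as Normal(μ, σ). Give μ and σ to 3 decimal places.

μ = -15.565, σ = 11.435

The p-quantile of Normal(μ,σ) is μ + z_p·σ, with z_{0.12} = -1.175 and z_{0.72} = 0.5828.
Eliminate σ: μ = (z₂·x₁ − z₁·x₂)/(z₂ − z₁) = (0.5828·-29 − (-1.175)·-8.9)/1.758 = -15.565.
Then σ = (x₂ − x₁)/(z₂ − z₁) = (-8.9 − -29)/1.758 = 11.435.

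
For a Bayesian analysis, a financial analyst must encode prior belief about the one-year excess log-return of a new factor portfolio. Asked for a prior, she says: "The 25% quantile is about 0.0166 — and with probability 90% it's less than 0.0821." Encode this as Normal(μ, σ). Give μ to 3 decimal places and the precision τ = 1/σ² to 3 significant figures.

For Normal(μ,σ), the p-quantile is μ + z_p·σ. Here z_{0.25} = -0.6745, z_{0.9} = 1.282.
So 0.0166 = μ − 0.6745σ and 0.0821 = μ + 1.282σ.
Subtracting: σ = (0.0821 − 0.0166)/(1.282 − (-0.6745)) = 0.033.
Then μ = 0.0166 − (-0.6745)·0.033 = 0.039.
Precision τ = 1/σ² = 1/0.03349² = 892.

μ = 0.039, τ = 892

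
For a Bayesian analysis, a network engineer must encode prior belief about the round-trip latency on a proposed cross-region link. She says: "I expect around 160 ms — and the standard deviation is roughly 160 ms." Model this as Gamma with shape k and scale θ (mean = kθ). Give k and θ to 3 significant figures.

For Gamma(k, scale θ): mean = kθ, variance = kθ², so CV = 1/√k.
CV = SD/mean = 160/160 = 1, hence k = 1/CV² = 1.
Then θ = mean/k = 160/1 = 160.

k ≈ 1, θ ≈ 160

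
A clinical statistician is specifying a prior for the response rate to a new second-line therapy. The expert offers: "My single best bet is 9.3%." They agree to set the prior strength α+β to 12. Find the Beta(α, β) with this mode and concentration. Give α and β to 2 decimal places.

α = 1.93, β = 10.07

For α,β > 1 the Beta mode is (α−1)/(α+β−2). With α+β = 12, the mode is (α−1)/10.
Set (α−1)/10 = 0.093 → α = 1 + 0.093·10 = 1.93.
β = 12 − α = 10.07.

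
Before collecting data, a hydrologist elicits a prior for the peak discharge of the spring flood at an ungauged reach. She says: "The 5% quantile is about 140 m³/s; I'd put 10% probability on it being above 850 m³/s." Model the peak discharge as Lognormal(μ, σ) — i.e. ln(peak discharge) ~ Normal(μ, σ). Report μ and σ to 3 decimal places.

μ ≈ 5.955, σ ≈ 0.616

If T ~ Lognormal(μ,σ) then ln T ~ Normal(μ,σ), so the p-quantile of ln T is μ + z_p·σ.
ln(140) = 4.942 and ln(850) = 6.745; z_{0.05} = -1.645, z_{0.9} = 1.282.
σ = (6.745 − 4.942)/(1.282 − (-1.645)) = 0.616.
μ = 4.942 − (-1.645)·0.616 = 5.955.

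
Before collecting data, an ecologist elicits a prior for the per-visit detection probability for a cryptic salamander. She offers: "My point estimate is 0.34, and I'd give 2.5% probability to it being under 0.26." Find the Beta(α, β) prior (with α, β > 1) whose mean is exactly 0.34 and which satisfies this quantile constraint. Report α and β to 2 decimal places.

With mean 0.34 fixed, write α = 0.34s, β = 0.66s where s = α+β.
Need P(θ < 0.26) = 0.025 under Beta(0.34s, 0.66s). Normal approximation: (q−m)/√(m(1−m)/s) ≈ z_{0.025} = -1.96, so s ≈ 0.34·0.66·(-1.96)²/(0.26−0.34)² = 134.7.
At s = 134.7: P(θ<0.26) ≈ 0.021. Adjusting to match 0.025 gives s ≈ 125.39.
So α = 0.34·125.39 ≈ 42.63, β = 0.66·125.39 ≈ 82.76.

α ≈ 42.63, β ≈ 82.76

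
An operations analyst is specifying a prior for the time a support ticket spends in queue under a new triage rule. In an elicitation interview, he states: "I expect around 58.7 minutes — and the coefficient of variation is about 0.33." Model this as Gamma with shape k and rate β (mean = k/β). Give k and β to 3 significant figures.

For Gamma(k, rate β): mean = k/β, variance = k/β², so CV = 1/√k.
CV = 0.33, hence k = 1/CV² = 9.18.
Then β = k/mean = 9.18/58.7 = 0.156.

k ≈ 9.18, β ≈ 0.156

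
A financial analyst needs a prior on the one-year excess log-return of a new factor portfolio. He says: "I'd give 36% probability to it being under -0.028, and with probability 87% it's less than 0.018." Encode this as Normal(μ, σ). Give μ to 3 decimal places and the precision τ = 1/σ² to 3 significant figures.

μ = -0.017, τ = 1040

The p-quantile of Normal(μ,σ) is μ + z_p·σ, with z_{0.36} = -0.3585 and z_{0.87} = 1.126.
Eliminate σ: μ = (z₂·x₁ − z₁·x₂)/(z₂ − z₁) = (1.126·-0.028 − (-0.3585)·0.018)/1.485 = -0.017.
Then σ = (x₂ − x₁)/(z₂ − z₁) = (0.018 − -0.028)/1.485 = 0.031.
Precision τ = 1/σ² = 1/0.03098² = 1040.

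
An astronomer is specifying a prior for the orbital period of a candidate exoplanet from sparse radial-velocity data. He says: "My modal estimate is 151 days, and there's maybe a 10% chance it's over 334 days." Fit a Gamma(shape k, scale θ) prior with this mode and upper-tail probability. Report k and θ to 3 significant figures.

k ≈ 4.05, θ ≈ 49.5

Gamma(k,θ) with k>1 has mode (k−1)θ, so θ = 151/(k−1).
Need P(X < 334) = 0.9 with θ tied to k this way. Start at k = 2, θ = 151: P(X<334) ≈ 0.648.
Too low — raise k to concentrate. Iterating converges to k ≈ 4.05.
Then θ = 151/(4.05−1) ≈ 49.5.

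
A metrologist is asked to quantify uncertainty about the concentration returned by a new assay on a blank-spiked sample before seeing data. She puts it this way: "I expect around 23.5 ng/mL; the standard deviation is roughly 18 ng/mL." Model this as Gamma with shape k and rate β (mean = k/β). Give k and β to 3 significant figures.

For Gamma(k, rate β): mean = k/β, variance = k/β², so CV = 1/√k.
CV = SD/mean = 18/23.5 = 0.766, hence k = 1/CV² = 1.7.
Then β = k/mean = 1.7/23.5 = 0.0725.

k ≈ 1.7, β ≈ 0.0725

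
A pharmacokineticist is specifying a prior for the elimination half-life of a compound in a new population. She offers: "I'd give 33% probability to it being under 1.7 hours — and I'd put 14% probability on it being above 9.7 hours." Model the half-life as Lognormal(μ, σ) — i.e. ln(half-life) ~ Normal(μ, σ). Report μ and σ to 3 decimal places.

μ ≈ 1.035, σ ≈ 1.146

If T ~ Lognormal(μ,σ) then ln T ~ Normal(μ,σ), so the p-quantile of ln T is μ + z_p·σ.
ln(1.7) = 0.5306 and ln(9.7) = 2.272; z_{0.33} = -0.4399, z_{0.86} = 1.08.
σ = (2.272 − 0.5306)/(1.08 − (-0.4399)) = 1.146.
μ = 0.5306 − (-0.4399)·1.146 = 1.035.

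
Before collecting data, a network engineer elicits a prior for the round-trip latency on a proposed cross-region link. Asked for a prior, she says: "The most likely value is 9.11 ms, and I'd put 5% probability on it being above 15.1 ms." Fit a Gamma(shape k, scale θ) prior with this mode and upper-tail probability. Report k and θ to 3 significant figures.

Gamma(k,θ) with k>1 has mode (k−1)θ, so θ = 9.11/(k−1).
Need P(X < 15.1) = 0.95 with θ tied to k this way. Start at k = 2, θ = 9.11: P(X<15.1) ≈ 0.493.
Too low — raise k to concentrate. Iterating converges to k ≈ 11.9.
Then θ = 9.11/(11.9−1) ≈ 0.833.

k ≈ 11.9, θ ≈ 0.833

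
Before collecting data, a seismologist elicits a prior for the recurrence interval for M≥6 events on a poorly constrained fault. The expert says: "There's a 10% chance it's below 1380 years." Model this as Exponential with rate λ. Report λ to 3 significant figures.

λ ≈ 7.63e-05

P(T < 1380.0) = 1 − e^(−λ·1380.0) = 0.1, so λ = −ln(1−0.1)/1380.0 = −ln(0.9)/1380.0 = 7.63e-05.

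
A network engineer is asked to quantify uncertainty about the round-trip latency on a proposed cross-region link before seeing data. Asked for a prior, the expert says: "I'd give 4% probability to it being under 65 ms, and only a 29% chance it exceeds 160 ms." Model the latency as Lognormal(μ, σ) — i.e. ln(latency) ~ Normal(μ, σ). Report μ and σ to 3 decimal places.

μ ≈ 4.859, σ ≈ 0.391

If T ~ Lognormal(μ,σ) then ln T ~ Normal(μ,σ), so the p-quantile of ln T is μ + z_p·σ.
ln(65) = 4.174 and ln(160) = 5.075; z_{0.04} = -1.751, z_{0.71} = 0.5534.
σ = (5.075 − 4.174)/(0.5534 − (-1.751)) = 0.391.
μ = 4.174 − (-1.751)·0.391 = 4.859.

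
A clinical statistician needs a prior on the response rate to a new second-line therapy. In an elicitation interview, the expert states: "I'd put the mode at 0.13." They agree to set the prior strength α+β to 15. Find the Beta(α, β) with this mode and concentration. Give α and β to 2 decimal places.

α = 2.69, β = 12.31

For α,β > 1 the Beta mode is (α−1)/(α+β−2). With α+β = 15, the mode is (α−1)/13.
Set (α−1)/13 = 0.13 → α = 1 + 0.13·13 = 2.69.
β = 15 − α = 12.31.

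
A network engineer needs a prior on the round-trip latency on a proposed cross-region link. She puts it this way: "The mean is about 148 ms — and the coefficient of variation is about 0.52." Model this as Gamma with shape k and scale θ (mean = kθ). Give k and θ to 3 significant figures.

k ≈ 3.7, θ ≈ 40

For Gamma(k, scale θ): mean = kθ, variance = kθ², so CV = 1/√k.
CV = 0.52, hence k = 1/CV² = 3.7.
Then θ = mean/k = 148/3.7 = 40.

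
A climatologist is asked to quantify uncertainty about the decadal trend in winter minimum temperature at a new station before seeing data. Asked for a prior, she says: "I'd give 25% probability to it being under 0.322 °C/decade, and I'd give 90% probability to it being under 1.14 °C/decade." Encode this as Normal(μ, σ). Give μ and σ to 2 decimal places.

For Normal(μ,σ), the p-quantile is μ + z_p·σ. Here z_{0.25} = -0.6745, z_{0.9} = 1.282.
So 0.322 = μ − 0.6745σ and 1.14 = μ + 1.282σ.
Subtracting: σ = (1.14 − 0.322)/(1.282 − (-0.6745)) = 0.42.
Then μ = 0.322 − (-0.6745)·0.42 = 0.60.

μ = 0.60, σ = 0.42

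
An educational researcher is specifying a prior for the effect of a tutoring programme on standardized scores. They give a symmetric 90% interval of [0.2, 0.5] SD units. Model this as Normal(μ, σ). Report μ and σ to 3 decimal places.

A symmetric 90% interval runs μ ± z·σ with z = 1.645.
Half-width = 0.15, so σ = 0.15/1.645 = 0.091.
μ is the interval midpoint, 0.350.

μ = 0.350, σ = 0.091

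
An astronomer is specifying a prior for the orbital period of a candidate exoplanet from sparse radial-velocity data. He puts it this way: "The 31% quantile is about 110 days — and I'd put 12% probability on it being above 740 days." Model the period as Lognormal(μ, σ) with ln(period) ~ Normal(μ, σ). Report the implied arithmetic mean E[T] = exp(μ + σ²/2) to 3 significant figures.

If T ~ Lognormal(μ,σ) then ln T ~ Normal(μ,σ), so the p-quantile of ln T is μ + z_p·σ.
ln(110) = 4.7 and ln(740) = 6.607; z_{0.31} = -0.4959, z_{0.88} = 1.175.
σ = (6.607 − 4.7)/(1.175 − (-0.4959)) = 1.141.
μ = 4.7 − (-0.4959)·1.141 = 5.266.
E[T] = exp(μ + σ²/2) = exp(5.266 + 0.6508) = 371 days.

E[T] ≈ 371 days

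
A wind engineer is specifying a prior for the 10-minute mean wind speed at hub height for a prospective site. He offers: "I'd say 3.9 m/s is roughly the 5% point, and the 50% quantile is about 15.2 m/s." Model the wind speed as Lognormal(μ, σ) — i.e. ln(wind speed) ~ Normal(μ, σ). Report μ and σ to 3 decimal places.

If T ~ Lognormal(μ,σ) then ln T ~ Normal(μ,σ), so the p-quantile of ln T is μ + z_p·σ.
ln(3.9) = 1.361 and ln(15.2) = 2.721; z_{0.05} = -1.645, z_{0.5} = 0.
σ = (2.721 − 1.361)/(0 − (-1.645)) = 0.827.
μ = 1.361 − (-1.645)·0.827 = 2.721.

μ ≈ 2.721, σ ≈ 0.827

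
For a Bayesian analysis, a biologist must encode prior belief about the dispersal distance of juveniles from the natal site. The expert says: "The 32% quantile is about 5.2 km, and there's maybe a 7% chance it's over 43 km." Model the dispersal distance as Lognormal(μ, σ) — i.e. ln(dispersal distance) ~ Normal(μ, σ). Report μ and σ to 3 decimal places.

If T ~ Lognormal(μ,σ) then ln T ~ Normal(μ,σ), so the p-quantile of ln T is μ + z_p·σ.
ln(5.2) = 1.649 and ln(43) = 3.761; z_{0.32} = -0.4677, z_{0.93} = 1.476.
σ = (3.761 − 1.649)/(1.476 − (-0.4677)) = 1.087.
μ = 1.649 − (-0.4677)·1.087 = 2.157.

μ ≈ 2.157, σ ≈ 1.087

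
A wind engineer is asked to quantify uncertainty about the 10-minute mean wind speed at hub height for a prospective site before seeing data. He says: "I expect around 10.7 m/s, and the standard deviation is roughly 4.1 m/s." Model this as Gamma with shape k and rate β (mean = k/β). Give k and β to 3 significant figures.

k ≈ 6.81, β ≈ 0.637

For Gamma(k, rate β): mean = k/β, variance = k/β², so CV = 1/√k.
CV = SD/mean = 4.1/10.7 = 0.3832, hence k = 1/CV² = 6.81.
Then β = k/mean = 6.81/10.7 = 0.637.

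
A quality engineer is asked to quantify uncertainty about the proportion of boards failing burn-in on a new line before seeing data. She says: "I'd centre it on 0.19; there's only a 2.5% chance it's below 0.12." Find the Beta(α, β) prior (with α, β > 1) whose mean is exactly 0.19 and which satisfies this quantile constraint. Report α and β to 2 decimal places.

α ≈ 19.19, β ≈ 81.82

With mean 0.19 fixed, write α = 0.19s, β = 0.81s where s = α+β.
Need P(θ < 0.12) = 0.025 under Beta(0.19s, 0.81s). Normal approximation: (q−m)/√(m(1−m)/s) ≈ z_{0.025} = -1.96, so s ≈ 0.19·0.81·(-1.96)²/(0.12−0.19)² = 120.7.
At s = 120.7: P(θ<0.12) ≈ 0.016. Adjusting to match 0.025 gives s ≈ 101.01.
So α = 0.19·101.01 ≈ 19.19, β = 0.81·101.01 ≈ 81.82.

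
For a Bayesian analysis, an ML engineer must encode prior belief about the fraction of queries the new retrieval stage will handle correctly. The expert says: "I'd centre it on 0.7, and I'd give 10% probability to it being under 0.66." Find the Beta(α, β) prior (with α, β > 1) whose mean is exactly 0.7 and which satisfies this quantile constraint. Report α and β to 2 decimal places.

With mean 0.7 fixed, write α = 0.7s, β = 0.3s where s = α+β.
Need P(θ < 0.66) = 0.1 under Beta(0.7s, 0.3s). Normal approximation: (q−m)/√(m(1−m)/s) ≈ z_{0.1} = -1.28, so s ≈ 0.7·0.3·(-1.28)²/(0.66−0.7)² = 215.6.
At s = 215.6: P(θ<0.66) ≈ 0.102. Adjusting to match 0.1 gives s ≈ 219.31.
So α = 0.7·219.31 ≈ 153.52, β = 0.3·219.31 ≈ 65.79.

α ≈ 153.52, β ≈ 65.79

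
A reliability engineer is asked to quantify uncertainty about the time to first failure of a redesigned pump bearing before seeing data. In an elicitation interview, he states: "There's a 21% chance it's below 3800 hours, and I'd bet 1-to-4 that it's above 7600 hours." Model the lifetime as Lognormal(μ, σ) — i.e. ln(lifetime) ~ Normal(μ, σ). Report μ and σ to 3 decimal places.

μ ≈ 8.582, σ ≈ 0.421

If T ~ Lognormal(μ,σ) then ln T ~ Normal(μ,σ), so the p-quantile of ln T is μ + z_p·σ.
ln(3800) = 8.243 and ln(7600) = 8.936; z_{0.21} = -0.8064, z_{0.8} = 0.8416.
σ = (8.936 − 8.243)/(0.8416 − (-0.8064)) = 0.421.
μ = 8.243 − (-0.8064)·0.421 = 8.582.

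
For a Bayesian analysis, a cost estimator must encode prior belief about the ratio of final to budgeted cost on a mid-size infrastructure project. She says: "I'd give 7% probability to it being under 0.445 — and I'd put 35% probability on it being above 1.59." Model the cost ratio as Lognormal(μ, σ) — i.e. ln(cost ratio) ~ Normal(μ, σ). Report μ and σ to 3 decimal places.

If T ~ Lognormal(μ,σ) then ln T ~ Normal(μ,σ), so the p-quantile of ln T is μ + z_p·σ.
ln(0.445) = -0.8097 and ln(1.59) = 0.4637; z_{0.07} = -1.476, z_{0.65} = 0.3853.
σ = (0.4637 − -0.8097)/(0.3853 − (-1.476)) = 0.684.
μ = -0.8097 − (-1.476)·0.684 = 0.200.

μ ≈ 0.200, σ ≈ 0.684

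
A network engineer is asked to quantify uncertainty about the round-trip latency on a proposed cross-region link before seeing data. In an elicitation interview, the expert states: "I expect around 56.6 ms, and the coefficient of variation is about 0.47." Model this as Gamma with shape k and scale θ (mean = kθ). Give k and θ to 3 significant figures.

k ≈ 4.53, θ ≈ 12.5

For Gamma(k, scale θ): mean = kθ, variance = kθ², so CV = 1/√k.
CV = 0.47, hence k = 1/CV² = 4.53.
Then θ = mean/k = 56.6/4.53 = 12.5.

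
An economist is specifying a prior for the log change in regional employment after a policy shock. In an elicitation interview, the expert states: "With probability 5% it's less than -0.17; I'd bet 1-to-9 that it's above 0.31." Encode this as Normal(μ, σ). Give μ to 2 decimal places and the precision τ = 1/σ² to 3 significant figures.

μ = 0.10, τ = 37.2

For Normal(μ,σ), the p-quantile is μ + z_p·σ. Here z_{0.05} = -1.645, z_{0.9} = 1.282.
So -0.17 = μ − 1.645σ and 0.31 = μ + 1.282σ.
Subtracting: σ = (0.31 − -0.17)/(1.282 − (-1.645)) = 0.16.
Then μ = -0.17 − (-1.645)·0.16 = 0.10.
Precision τ = 1/σ² = 1/0.164² = 37.2.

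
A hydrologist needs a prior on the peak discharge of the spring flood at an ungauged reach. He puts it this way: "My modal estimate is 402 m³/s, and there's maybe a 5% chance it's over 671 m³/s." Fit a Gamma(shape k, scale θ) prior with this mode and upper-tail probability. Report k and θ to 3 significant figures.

k ≈ 11.6, θ ≈ 37.8

Gamma(k,θ) with k>1 has mode (k−1)θ, so θ = 402/(k−1).
Need P(X < 671) = 0.95 with θ tied to k this way. Start at k = 2, θ = 402: P(X<671) ≈ 0.497.
Too low — raise k to concentrate. Iterating converges to k ≈ 11.6.
Then θ = 402/(11.6−1) ≈ 37.8.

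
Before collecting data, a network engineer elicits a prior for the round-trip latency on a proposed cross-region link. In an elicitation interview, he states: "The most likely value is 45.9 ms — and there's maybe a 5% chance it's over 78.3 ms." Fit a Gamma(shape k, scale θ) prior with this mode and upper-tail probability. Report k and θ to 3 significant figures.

Gamma(k,θ) with k>1 has mode (k−1)θ, so θ = 45.9/(k−1).
Need P(X < 78.3) = 0.95 with θ tied to k this way. Start at k = 2, θ = 45.9: P(X<78.3) ≈ 0.509.
Too low — raise k to concentrate. Iterating converges to k ≈ 10.8.
Then θ = 45.9/(10.8−1) ≈ 4.69.

k ≈ 10.8, θ ≈ 4.69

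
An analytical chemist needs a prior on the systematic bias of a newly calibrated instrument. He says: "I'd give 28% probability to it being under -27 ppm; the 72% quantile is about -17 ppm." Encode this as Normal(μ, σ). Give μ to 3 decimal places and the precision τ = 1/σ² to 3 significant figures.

The p-quantile of Normal(μ,σ) is μ + z_p·σ, with z_{0.28} = -0.5828 and z_{0.72} = 0.5828.
Eliminate σ: μ = (z₂·x₁ − z₁·x₂)/(z₂ − z₁) = (0.5828·-27 − (-0.5828)·-17)/1.166 = -22.000.
Then σ = (x₂ − x₁)/(z₂ − z₁) = (-17 − -27)/1.166 = 8.579.
Precision τ = 1/σ² = 1/8.579² = 0.0136.

μ = -22.000, τ = 0.0136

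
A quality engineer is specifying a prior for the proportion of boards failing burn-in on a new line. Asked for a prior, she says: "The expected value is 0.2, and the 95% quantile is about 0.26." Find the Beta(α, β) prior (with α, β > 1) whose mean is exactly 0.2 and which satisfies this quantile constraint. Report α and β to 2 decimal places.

With mean 0.2 fixed, write α = 0.2s, β = 0.8s where s = α+β.
Need P(θ < 0.26) = 0.95 under Beta(0.2s, 0.8s). Normal approximation: (q−m)/√(m(1−m)/s) ≈ z_{0.95} = 1.64, so s ≈ 0.2·0.8·(1.64)²/(0.26−0.2)² = 120.2.
At s = 120.2: P(θ<0.26) ≈ 0.943. Adjusting to match 0.95 gives s ≈ 130.12.
So α = 0.2·130.12 ≈ 26.02, β = 0.8·130.12 ≈ 104.10.

α ≈ 26.02, β ≈ 104.10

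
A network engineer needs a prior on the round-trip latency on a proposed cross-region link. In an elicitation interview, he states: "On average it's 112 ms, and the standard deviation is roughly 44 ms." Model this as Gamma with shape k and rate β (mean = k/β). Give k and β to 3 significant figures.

For Gamma(k, rate β): mean = k/β, variance = k/β², so CV = 1/√k.
CV = SD/mean = 44/112 = 0.3929, hence k = 1/CV² = 6.48.
Then β = k/mean = 6.48/112 = 0.0579.

k ≈ 6.48, β ≈ 0.0579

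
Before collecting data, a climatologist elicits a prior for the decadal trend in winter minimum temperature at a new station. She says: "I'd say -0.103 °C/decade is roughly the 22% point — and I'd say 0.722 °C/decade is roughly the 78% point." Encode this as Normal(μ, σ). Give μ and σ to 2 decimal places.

The p-quantile of Normal(μ,σ) is μ + z_p·σ, with z_{0.22} = -0.7722 and z_{0.78} = 0.7722.
Eliminate σ: μ = (z₂·x₁ − z₁·x₂)/(z₂ − z₁) = (0.7722·-0.103 − (-0.7722)·0.722)/1.544 = 0.31.
Then σ = (x₂ − x₁)/(z₂ − z₁) = (0.722 − -0.103)/1.544 = 0.53.

μ = 0.31, σ = 0.53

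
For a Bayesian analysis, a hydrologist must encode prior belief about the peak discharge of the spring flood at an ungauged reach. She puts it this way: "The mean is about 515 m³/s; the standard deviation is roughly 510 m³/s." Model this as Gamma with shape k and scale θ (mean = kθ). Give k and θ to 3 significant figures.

k ≈ 1.02, θ ≈ 505

For Gamma(k, scale θ): mean = kθ, variance = kθ², so CV = 1/√k.
CV = SD/mean = 510/515 = 0.9903, hence k = 1/CV² = 1.02.
Then θ = mean/k = 515/1.02 = 505.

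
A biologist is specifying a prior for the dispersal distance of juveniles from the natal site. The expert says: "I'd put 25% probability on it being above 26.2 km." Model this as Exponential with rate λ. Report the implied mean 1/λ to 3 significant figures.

mean ≈ 18.9 km

P(T > 26.2) = e^(−λ·26.2) = 0.25, so λ = −ln(0.25)/26.2 = 0.0529.
Mean = 1/λ = 18.9 km.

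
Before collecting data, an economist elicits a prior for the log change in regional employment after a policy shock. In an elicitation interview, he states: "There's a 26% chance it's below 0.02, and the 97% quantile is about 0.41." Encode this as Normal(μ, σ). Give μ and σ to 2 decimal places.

The p-quantile of Normal(μ,σ) is μ + z_p·σ, with z_{0.26} = -0.6433 and z_{0.97} = 1.881.
Eliminate σ: μ = (z₂·x₁ − z₁·x₂)/(z₂ − z₁) = (1.881·0.02 − (-0.6433)·0.41)/2.524 = 0.12.
Then σ = (x₂ − x₁)/(z₂ − z₁) = (0.41 − 0.02)/2.524 = 0.15.

μ = 0.12, σ = 0.15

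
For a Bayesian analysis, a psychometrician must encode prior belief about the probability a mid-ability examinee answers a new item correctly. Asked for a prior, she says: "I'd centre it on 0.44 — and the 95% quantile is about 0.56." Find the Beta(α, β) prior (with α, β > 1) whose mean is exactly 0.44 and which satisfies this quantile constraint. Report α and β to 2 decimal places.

α ≈ 20.49, β ≈ 26.08

With mean 0.44 fixed, write α = 0.44s, β = 0.56s where s = α+β.
Need P(θ < 0.56) = 0.95 under Beta(0.44s, 0.56s). Normal approximation: (q−m)/√(m(1−m)/s) ≈ z_{0.95} = 1.64, so s ≈ 0.44·0.56·(1.64)²/(0.56−0.44)² = 46.3.
At s = 46.3: P(θ<0.56) ≈ 0.949. Adjusting to match 0.95 gives s ≈ 46.57.
So α = 0.44·46.57 ≈ 20.49, β = 0.56·46.57 ≈ 26.08.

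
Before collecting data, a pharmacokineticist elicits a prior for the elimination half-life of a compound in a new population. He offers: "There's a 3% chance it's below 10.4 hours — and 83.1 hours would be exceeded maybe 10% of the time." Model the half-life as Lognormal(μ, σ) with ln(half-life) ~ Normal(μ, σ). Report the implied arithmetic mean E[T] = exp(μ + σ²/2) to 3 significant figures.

If T ~ Lognormal(μ,σ) then ln T ~ Normal(μ,σ), so the p-quantile of ln T is μ + z_p·σ.
ln(10.4) = 2.342 and ln(83.1) = 4.42; z_{0.03} = -1.881, z_{0.9} = 1.282.
σ = (4.42 − 2.342)/(1.282 − (-1.881)) = 0.657.
μ = 2.342 − (-1.881)·0.657 = 3.578.
E[T] = exp(μ + σ²/2) = exp(3.578 + 0.2159) = 44.4 hours.

E[T] ≈ 44.4 hours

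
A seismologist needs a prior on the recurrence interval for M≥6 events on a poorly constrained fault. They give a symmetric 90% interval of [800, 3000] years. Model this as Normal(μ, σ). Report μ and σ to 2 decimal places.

A symmetric 90% interval runs μ ± z·σ with z = 1.645.
Half-width = 1100, so σ = 1100/1.645 = 668.75.
μ is the interval midpoint, 1900.00.

μ = 1900.00, σ = 668.75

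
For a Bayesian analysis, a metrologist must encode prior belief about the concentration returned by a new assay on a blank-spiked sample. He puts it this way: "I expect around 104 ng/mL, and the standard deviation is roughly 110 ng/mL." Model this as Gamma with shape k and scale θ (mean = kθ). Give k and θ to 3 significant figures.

k ≈ 0.894, θ ≈ 116

For Gamma(k, scale θ): mean = kθ, variance = kθ², so CV = 1/√k.
CV = SD/mean = 110/104 = 1.058, hence k = 1/CV² = 0.894.
Then θ = mean/k = 104/0.894 = 116.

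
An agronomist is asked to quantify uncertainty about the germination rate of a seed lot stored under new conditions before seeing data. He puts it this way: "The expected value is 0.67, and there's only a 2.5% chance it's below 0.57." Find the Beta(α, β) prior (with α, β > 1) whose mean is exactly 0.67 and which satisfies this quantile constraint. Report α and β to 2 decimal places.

α ≈ 60.19, β ≈ 29.65

With mean 0.67 fixed, write α = 0.67s, β = 0.33s where s = α+β.
Need P(θ < 0.57) = 0.025 under Beta(0.67s, 0.33s). Normal approximation: (q−m)/√(m(1−m)/s) ≈ z_{0.025} = -1.96, so s ≈ 0.67·0.33·(-1.96)²/(0.57−0.67)² = 84.9.
At s = 84.9: P(θ<0.57) ≈ 0.028. Adjusting to match 0.025 gives s ≈ 89.84.
So α = 0.67·89.84 ≈ 60.19, β = 0.33·89.84 ≈ 29.65.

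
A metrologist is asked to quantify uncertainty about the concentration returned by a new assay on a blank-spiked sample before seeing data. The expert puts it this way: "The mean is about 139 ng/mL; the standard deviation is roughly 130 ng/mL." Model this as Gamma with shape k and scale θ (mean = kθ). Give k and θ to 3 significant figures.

k ≈ 1.14, θ ≈ 122

For Gamma(k, scale θ): mean = kθ, variance = kθ², so CV = 1/√k.
CV = SD/mean = 130/139 = 0.9353, hence k = 1/CV² = 1.14.
Then θ = mean/k = 139/1.14 = 122.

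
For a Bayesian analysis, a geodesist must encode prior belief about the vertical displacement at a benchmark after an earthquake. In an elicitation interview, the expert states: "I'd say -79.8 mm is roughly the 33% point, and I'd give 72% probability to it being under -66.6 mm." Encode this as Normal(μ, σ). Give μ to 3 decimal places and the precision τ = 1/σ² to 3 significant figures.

The p-quantile of Normal(μ,σ) is μ + z_p·σ, with z_{0.33} = -0.4399 and z_{0.72} = 0.5828.
Eliminate σ: μ = (z₂·x₁ − z₁·x₂)/(z₂ − z₁) = (0.5828·-79.8 − (-0.4399)·-66.6)/1.023 = -74.122.
Then σ = (x₂ − x₁)/(z₂ − z₁) = (-66.6 − -79.8)/1.023 = 12.906.
Precision τ = 1/σ² = 1/12.91² = 0.006.

μ = -74.122, τ = 0.006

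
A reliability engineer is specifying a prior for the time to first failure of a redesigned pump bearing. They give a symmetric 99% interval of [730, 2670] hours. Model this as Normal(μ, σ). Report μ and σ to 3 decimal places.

A symmetric 99% interval runs μ ± z·σ with z = 2.576.
Half-width = 970, so σ = 970/2.576 = 376.578.
μ is the interval midpoint, 1700.000.

μ = 1700.000, σ = 376.578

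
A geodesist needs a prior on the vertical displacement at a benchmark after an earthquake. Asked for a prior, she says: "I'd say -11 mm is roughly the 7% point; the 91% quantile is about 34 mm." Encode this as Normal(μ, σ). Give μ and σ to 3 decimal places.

For Normal(μ,σ), the p-quantile is μ + z_p·σ. Here z_{0.07} = -1.476, z_{0.91} = 1.341.
So -11 = μ − 1.476σ and 34 = μ + 1.341σ.
Subtracting: σ = (34 − -11)/(1.341 − (-1.476)) = 15.977.
Then μ = -11 − (-1.476)·15.977 = 12.579.

μ = 12.579, σ = 15.977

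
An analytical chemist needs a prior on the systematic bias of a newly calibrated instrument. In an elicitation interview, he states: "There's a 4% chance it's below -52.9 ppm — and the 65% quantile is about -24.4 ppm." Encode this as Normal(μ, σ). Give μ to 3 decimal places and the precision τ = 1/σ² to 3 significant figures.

μ = -29.541, τ = 0.00562

For Normal(μ,σ), the p-quantile is μ + z_p·σ. Here z_{0.04} = -1.751, z_{0.65} = 0.3853.
So -52.9 = μ − 1.751σ and -24.4 = μ + 0.3853σ.
Subtracting: σ = (-24.4 − -52.9)/(0.3853 − (-1.751)) = 13.343.
Then μ = -52.9 − (-1.751)·13.343 = -29.541.
Precision τ = 1/σ² = 1/13.34² = 0.00562.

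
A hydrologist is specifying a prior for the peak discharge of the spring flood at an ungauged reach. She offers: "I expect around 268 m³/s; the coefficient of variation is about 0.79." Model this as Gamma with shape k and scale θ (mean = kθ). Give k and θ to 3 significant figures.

For Gamma(k, scale θ): mean = kθ, variance = kθ², so CV = 1/√k.
CV = 0.79, hence k = 1/CV² = 1.6.
Then θ = mean/k = 268/1.6 = 167.

k ≈ 1.6, θ ≈ 167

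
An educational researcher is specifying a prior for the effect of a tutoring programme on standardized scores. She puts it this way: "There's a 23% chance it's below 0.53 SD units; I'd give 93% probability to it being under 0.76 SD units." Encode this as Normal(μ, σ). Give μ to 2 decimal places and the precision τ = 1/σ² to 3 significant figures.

μ = 0.61, τ = 92.7

The p-quantile of Normal(μ,σ) is μ + z_p·σ, with z_{0.23} = -0.7388 and z_{0.93} = 1.476.
Eliminate σ: μ = (z₂·x₁ − z₁·x₂)/(z₂ − z₁) = (1.476·0.53 − (-0.7388)·0.76)/2.215 = 0.61.
Then σ = (x₂ − x₁)/(z₂ − z₁) = (0.76 − 0.53)/2.215 = 0.10.
Precision τ = 1/σ² = 1/0.1039² = 92.7.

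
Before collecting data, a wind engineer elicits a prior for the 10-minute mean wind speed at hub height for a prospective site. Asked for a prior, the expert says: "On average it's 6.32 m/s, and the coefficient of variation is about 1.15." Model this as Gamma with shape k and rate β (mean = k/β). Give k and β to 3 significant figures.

k ≈ 0.756, β ≈ 0.12

For Gamma(k, rate β): mean = k/β, variance = k/β², so CV = 1/√k.
CV = 1.15, hence k = 1/CV² = 0.756.
Then β = k/mean = 0.756/6.32 = 0.12.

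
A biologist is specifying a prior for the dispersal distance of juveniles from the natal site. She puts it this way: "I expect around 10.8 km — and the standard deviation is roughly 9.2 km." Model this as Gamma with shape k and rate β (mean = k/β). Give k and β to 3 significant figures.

k ≈ 1.38, β ≈ 0.128

For Gamma(k, rate β): mean = k/β, variance = k/β², so CV = 1/√k.
CV = SD/mean = 9.2/10.8 = 0.8519, hence k = 1/CV² = 1.38.
Then β = k/mean = 1.38/10.8 = 0.128.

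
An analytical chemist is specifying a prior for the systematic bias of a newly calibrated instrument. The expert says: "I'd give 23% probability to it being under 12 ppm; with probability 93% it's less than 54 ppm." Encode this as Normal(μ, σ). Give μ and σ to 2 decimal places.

For Normal(μ,σ), the p-quantile is μ + z_p·σ. Here z_{0.23} = -0.7388, z_{0.93} = 1.476.
So 12 = μ − 0.7388σ and 54 = μ + 1.476σ.
Subtracting: σ = (54 − 12)/(1.476 − (-0.7388)) = 18.96.
Then μ = 12 − (-0.7388)·18.96 = 26.01.

μ = 26.01, σ = 18.96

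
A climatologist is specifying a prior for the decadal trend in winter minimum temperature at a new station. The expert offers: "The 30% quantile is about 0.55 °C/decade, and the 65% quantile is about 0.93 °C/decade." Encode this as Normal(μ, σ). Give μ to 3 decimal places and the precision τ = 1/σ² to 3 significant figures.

μ = 0.769, τ = 5.73

The p-quantile of Normal(μ,σ) is μ + z_p·σ, with z_{0.3} = -0.5244 and z_{0.65} = 0.3853.
Eliminate σ: μ = (z₂·x₁ − z₁·x₂)/(z₂ − z₁) = (0.3853·0.55 − (-0.5244)·0.93)/0.9097 = 0.769.
Then σ = (x₂ − x₁)/(z₂ − z₁) = (0.93 − 0.55)/0.9097 = 0.418.
Precision τ = 1/σ² = 1/0.4177² = 5.73.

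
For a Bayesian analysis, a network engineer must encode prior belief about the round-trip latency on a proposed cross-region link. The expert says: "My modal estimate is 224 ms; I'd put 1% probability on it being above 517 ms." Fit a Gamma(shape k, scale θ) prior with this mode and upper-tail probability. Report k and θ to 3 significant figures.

Gamma(k,θ) with k>1 has mode (k−1)θ, so θ = 224/(k−1).
Need P(X < 517) = 0.99 with θ tied to k this way. Start at k = 2, θ = 224: P(X<517) ≈ 0.671.
Too low — raise k to concentrate. Iterating converges to k ≈ 7.82.
Then θ = 224/(7.82−1) ≈ 32.8.

k ≈ 7.82, θ ≈ 32.8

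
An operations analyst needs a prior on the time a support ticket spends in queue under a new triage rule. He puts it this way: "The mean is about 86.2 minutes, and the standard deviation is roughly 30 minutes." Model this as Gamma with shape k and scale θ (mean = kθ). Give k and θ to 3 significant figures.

For Gamma(k, scale θ): mean = kθ, variance = kθ², so CV = 1/√k.
CV = SD/mean = 30/86.2 = 0.348, hence k = 1/CV² = 8.26.
Then θ = mean/k = 86.2/8.26 = 10.4.

k ≈ 8.26, θ ≈ 10.4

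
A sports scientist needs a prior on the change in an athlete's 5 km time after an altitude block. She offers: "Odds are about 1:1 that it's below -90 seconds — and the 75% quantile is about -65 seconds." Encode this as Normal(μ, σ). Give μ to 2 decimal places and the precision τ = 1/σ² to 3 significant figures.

For Normal(μ,σ), the p-quantile is μ + z_p·σ. Here z_{0.5} = 0, z_{0.75} = 0.6745.
So -90 = μ + 0σ and -65 = μ + 0.6745σ.
Subtracting: σ = (-65 − -90)/(0.6745 − (0)) = 37.07.
Then μ = -90 − (0)·37.07 = -90.00.
Precision τ = 1/σ² = 1/37.07² = 0.000728.

μ = -90.00, τ = 0.000728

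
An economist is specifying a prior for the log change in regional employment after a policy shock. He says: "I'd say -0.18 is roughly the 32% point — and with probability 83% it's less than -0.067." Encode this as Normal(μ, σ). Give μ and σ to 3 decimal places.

μ = -0.143, σ = 0.079

The p-quantile of Normal(μ,σ) is μ + z_p·σ, with z_{0.32} = -0.4677 and z_{0.83} = 0.9542.
Eliminate σ: μ = (z₂·x₁ − z₁·x₂)/(z₂ − z₁) = (0.9542·-0.18 − (-0.4677)·-0.067)/1.422 = -0.143.
Then σ = (x₂ − x₁)/(z₂ − z₁) = (-0.067 − -0.18)/1.422 = 0.079.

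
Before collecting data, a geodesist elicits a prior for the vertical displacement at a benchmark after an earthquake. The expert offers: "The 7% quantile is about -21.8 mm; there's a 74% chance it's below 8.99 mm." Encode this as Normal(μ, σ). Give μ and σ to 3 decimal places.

For Normal(μ,σ), the p-quantile is μ + z_p·σ. Here z_{0.07} = -1.476, z_{0.74} = 0.6433.
So -21.8 = μ − 1.476σ and 8.99 = μ + 0.6433σ.
Subtracting: σ = (8.99 − -21.8)/(0.6433 − (-1.476)) = 14.530.
Then μ = -21.8 − (-1.476)·14.530 = -0.357.

μ = -0.357, σ = 14.530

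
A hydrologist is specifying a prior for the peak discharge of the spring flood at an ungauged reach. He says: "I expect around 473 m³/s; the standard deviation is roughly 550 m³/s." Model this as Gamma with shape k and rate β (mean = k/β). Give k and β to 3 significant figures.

k ≈ 0.74, β ≈ 0.00156

For Gamma(k, rate β): mean = k/β, variance = k/β², so CV = 1/√k.
CV = SD/mean = 550/473 = 1.163, hence k = 1/CV² = 0.74.
Then β = k/mean = 0.74/473 = 0.00156.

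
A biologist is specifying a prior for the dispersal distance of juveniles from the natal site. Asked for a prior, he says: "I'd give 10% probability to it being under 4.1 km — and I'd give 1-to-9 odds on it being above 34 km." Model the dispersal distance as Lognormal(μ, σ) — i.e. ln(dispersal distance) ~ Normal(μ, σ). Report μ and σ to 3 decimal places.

If T ~ Lognormal(μ,σ) then ln T ~ Normal(μ,σ), so the p-quantile of ln T is μ + z_p·σ.
ln(4.1) = 1.411 and ln(34) = 3.526; z_{0.1} = -1.282, z_{0.9} = 1.282.
σ = (3.526 − 1.411)/(1.282 − (-1.282)) = 0.825.
μ = 1.411 − (-1.282)·0.825 = 2.469.

μ ≈ 2.469, σ ≈ 0.825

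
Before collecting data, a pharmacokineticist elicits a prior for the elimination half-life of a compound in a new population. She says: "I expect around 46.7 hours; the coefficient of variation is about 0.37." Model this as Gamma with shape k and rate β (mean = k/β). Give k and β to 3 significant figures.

k ≈ 7.3, β ≈ 0.156

For Gamma(k, rate β): mean = k/β, variance = k/β², so CV = 1/√k.
CV = 0.37, hence k = 1/CV² = 7.3.
Then β = k/mean = 7.3/46.7 = 0.156.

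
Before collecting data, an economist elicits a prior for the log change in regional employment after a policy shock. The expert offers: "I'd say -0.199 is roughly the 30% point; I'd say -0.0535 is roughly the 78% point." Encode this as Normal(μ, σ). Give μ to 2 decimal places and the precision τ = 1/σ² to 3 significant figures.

μ = -0.14, τ = 79.4

The p-quantile of Normal(μ,σ) is μ + z_p·σ, with z_{0.3} = -0.5244 and z_{0.78} = 0.7722.
Eliminate σ: μ = (z₂·x₁ − z₁·x₂)/(z₂ − z₁) = (0.7722·-0.199 − (-0.5244)·-0.0535)/1.297 = -0.14.
Then σ = (x₂ − x₁)/(z₂ − z₁) = (-0.0535 − -0.199)/1.297 = 0.11.
Precision τ = 1/σ² = 1/0.1122² = 79.4.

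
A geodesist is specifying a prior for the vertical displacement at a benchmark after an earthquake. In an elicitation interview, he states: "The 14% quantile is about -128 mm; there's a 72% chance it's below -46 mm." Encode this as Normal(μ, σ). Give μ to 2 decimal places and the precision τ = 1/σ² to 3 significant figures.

μ = -74.74, τ = 0.000411

The p-quantile of Normal(μ,σ) is μ + z_p·σ, with z_{0.14} = -1.08 and z_{0.72} = 0.5828.
Eliminate σ: μ = (z₂·x₁ − z₁·x₂)/(z₂ − z₁) = (0.5828·-128 − (-1.08)·-46)/1.663 = -74.74.
Then σ = (x₂ − x₁)/(z₂ − z₁) = (-46 − -128)/1.663 = 49.30.
Precision τ = 1/σ² = 1/49.3² = 0.000411.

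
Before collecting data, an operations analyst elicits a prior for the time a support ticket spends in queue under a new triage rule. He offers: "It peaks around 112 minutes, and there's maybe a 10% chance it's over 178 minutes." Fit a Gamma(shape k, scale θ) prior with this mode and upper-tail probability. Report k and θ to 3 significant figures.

Gamma(k,θ) with k>1 has mode (k−1)θ, so θ = 112/(k−1).
Need P(X < 178) = 0.9 with θ tied to k this way. Start at k = 2, θ = 112: P(X<178) ≈ 0.472.
Too low — raise k to concentrate. Iterating converges to k ≈ 9.74.
Then θ = 112/(9.74−1) ≈ 12.8.

k ≈ 9.74, θ ≈ 12.8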